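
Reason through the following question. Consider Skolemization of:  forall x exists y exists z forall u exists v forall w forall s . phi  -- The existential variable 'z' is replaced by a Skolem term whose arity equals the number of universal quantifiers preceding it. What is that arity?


Quantifier prefix: forall x exists y exists z forall u exists v forall w forall s
'z' is existentially quantified at position 3.
Universal variables preceding it: x
Skolem function arity = 1

1


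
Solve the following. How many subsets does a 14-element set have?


The power set of a set with n elements has 2^n elements.
|P(S)| = 2^14 = 16384

16384


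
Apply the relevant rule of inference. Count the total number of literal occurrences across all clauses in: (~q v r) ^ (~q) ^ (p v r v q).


Counting literals in each clause:
Clause 1: 2 literal(s)
Clause 2: 1 literal(s)
Clause 3: 3 literal(s)
Total = 6

6


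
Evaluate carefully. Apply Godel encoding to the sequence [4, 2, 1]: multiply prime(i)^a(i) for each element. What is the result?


Encode each element as an exponent of the corresponding prime:
  2^4 = 16
  3^2 = 9
  5^1 = 5
Product = 16 * 9 * 5 = 720

720


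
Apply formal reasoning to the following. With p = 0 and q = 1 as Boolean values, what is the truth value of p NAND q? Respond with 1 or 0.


p = 0, q = 1
Operation: p NAND q
Evaluate: 0 NAND 1 = 1

1


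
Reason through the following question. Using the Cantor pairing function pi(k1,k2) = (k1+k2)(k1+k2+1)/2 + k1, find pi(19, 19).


k1 + k2 = 38
(k1+k2)(k1+k2+1)/2 = 38 * 39 / 2 = 741
pi = 741 + 19 = 760

760


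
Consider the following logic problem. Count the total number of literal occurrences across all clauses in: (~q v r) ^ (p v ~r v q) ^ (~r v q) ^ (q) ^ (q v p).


Counting literals in each clause:
Clause 1: 2 literal(s)
Clause 2: 3 literal(s)
Clause 3: 2 literal(s)
Clause 4: 1 literal(s)
Clause 5: 2 literal(s)
Total = 10

10


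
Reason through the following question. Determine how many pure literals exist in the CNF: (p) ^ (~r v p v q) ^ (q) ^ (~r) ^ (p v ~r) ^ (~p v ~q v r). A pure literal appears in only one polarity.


Check each variable for pure literal status:
p: mixed (not pure)
q: mixed (not pure)
r: mixed (not pure)
Pure literal count = 0

0


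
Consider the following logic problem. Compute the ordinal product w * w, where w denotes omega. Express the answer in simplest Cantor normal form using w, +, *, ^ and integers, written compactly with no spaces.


Compute w * w.
Ordinal * is associative and left-distributive over +, but NOT commutative; for finite n>1, n*w = w but w*n stays w*n.
w * w = w^2 by definition.
Result = w^2

w^2


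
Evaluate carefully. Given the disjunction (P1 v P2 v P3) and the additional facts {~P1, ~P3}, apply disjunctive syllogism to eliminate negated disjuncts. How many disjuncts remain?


Original disjuncts (3): P1, P2, P3
Negated (eliminate): ~P1, ~P3
Remaining disjuncts: P2
Count = 3 - 2 = 1

1


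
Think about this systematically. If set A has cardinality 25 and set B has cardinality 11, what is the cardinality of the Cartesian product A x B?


The Cartesian product A x B contains all ordered pairs (a, b).
|A x B| = |A| * |B| = 25 * 11 = 275

275


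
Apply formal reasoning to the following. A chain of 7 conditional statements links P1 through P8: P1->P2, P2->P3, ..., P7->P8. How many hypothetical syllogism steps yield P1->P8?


With 7 implications in a chain connecting 8 propositions:
P1->P2, P2->P3, ..., P7->P8
Steps needed = (number of implications) - 1 = 7 - 1 = 6

6


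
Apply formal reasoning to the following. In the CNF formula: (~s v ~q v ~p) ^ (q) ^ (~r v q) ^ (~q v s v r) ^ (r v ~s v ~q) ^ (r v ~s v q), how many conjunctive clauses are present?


A CNF formula is a conjunction of clauses.
Clauses are separated by ^.
Counting the conjuncts: 6 clauses.

6


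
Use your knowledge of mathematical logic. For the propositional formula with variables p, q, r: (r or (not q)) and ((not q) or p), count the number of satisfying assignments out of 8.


Evaluate all 8 assignments for p, q, r:
p=0, q=0, r=0: 1
p=0, q=0, r=1: 1
p=0, q=1, r=0: 0
p=0, q=1, r=1: 0
p=1, q=0, r=0: 1
p=1, q=0, r=1: 1
p=1, q=1, r=0: 0
p=1, q=1, r=1: 1
Satisfying count = 5

5


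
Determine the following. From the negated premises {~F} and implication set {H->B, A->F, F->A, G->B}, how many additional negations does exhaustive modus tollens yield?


Initial negated facts: {~F}
Apply modus tollens to closure:
  ~F and A->F  =>  ~A
Final negated: {~A, ~F}
New negations: {~A}
Count = 1

1


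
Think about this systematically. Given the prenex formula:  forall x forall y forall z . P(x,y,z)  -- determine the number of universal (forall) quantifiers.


Quantifier prefix: forall x forall y forall z
Mark each quantifier type:
  U U U
Universal count = 3, Existential count = 0
Asked for universal (forall) quantifiers: 3

3


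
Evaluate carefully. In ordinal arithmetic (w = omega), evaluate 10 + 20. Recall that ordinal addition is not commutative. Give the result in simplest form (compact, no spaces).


Compute 10 + 20.
Ordinal + is associative but NOT commutative; for finite n>0, n + w = w but w + n stays w+n.
Both operands finite; ordinal + agrees with natural +: 10 + 20 = 30.
Result = 30

30


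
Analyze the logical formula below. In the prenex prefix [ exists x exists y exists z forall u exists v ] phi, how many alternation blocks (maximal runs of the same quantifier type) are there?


Quantifier-type sequence: E E E A E  (A=forall, E=exists)
Group into maximal same-type runs:
  Ex3 | Ax1 | Ex1
Number of blocks = 3

3


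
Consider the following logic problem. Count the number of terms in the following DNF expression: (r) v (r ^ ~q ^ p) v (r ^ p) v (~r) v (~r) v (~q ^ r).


A DNF formula is a disjunction of terms (conjunctions).
Terms are separated by v.
Counting the disjuncts: 6 terms.

6


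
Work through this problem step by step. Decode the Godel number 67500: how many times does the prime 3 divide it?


Factorize 67500 by dividing by 3 repeatedly.
Division steps: 3 divides 67500 exactly 3 time(s).
Exponent of 3 = 3

3


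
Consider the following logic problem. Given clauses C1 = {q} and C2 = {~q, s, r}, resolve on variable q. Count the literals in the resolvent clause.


Remove q from C1 and ~q from C2.
C1 remainder: {}
C2 remainder: {s, r}
Union (resolvent): {r, s}
Resolvent has 2 literal(s).

2


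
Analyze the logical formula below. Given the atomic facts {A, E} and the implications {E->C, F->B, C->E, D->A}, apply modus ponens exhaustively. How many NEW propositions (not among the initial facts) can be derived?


Initial facts: {A, E}
Apply modus ponens to closure:
  E and E->C  =>  C
Final known: {A, C, E}
New propositions: {C}
Count = 1

1


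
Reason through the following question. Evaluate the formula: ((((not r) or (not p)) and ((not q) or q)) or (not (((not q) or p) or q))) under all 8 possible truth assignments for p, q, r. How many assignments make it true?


Check all 8 assignments:
p=0, q=0, r=0: 1
p=0, q=0, r=1: 1
p=0, q=1, r=0: 1
p=0, q=1, r=1: 1
p=1, q=0, r=0: 1
p=1, q=0, r=1: 0
p=1, q=1, r=0: 1
p=1, q=1, r=1: 0
Count of True = 6

6


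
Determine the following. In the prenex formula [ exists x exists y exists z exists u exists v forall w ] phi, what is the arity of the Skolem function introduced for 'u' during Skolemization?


Quantifier prefix: exists x exists y exists z exists u exists v forall w
'u' is existentially quantified at position 4.
No universal quantifiers precede it.
Skolem function arity = 0 (a Skolem constant)

0


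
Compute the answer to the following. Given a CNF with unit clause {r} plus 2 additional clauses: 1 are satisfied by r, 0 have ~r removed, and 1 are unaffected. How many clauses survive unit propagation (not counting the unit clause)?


Satisfied (removed): 1
Shortened (remain): 0
Unchanged (remain): 1
Remaining = 0 + 1 = 1

1


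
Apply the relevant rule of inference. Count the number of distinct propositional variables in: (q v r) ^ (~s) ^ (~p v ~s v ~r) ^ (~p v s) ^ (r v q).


Identify each variable that appears in the formula.
Variables found: p, q, r, s
Count = 4

4


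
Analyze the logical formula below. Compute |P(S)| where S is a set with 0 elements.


The power set of a set with n elements has 2^n elements.
|P(S)| = 2^0 = 1

1


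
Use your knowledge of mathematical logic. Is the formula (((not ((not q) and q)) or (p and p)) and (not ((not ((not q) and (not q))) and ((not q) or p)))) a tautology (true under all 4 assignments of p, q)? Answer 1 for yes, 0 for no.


Check all 4 assignments:
p=0, q=0: 1
p=0, q=1: 1
p=1, q=0: 1
p=1, q=1: 0
Satisfying count = 3/4.
Tautology iff count = 4: no.

0


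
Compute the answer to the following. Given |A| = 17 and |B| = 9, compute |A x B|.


The Cartesian product A x B contains all ordered pairs (a, b).
|A x B| = |A| * |B| = 17 * 9 = 153

153


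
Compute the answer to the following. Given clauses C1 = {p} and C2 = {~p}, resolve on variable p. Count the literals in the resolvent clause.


Remove p from C1 and ~p from C2.
C1 remainder: {}
C2 remainder: {}
Union (resolvent): {} (empty clause)
Resolvent has 0 literal(s).

0


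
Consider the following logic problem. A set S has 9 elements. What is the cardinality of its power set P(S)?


The power set of a set with n elements has 2^n elements.
|P(S)| = 2^9 = 512

512


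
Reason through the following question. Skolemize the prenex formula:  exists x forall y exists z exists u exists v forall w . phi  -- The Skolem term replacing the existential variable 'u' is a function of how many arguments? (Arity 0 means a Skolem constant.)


Quantifier prefix: exists x forall y exists z exists u exists v forall w
'u' is existentially quantified at position 4.
Universal variables preceding it: y
Skolem function arity = 1

1


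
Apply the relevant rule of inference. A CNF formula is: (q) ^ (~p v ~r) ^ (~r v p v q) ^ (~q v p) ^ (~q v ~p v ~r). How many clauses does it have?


A CNF formula is a conjunction of clauses.
Clauses are separated by ^.
Counting the conjuncts: 5 clauses.

5


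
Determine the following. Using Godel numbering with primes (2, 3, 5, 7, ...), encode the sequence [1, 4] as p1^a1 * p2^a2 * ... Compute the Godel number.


Encode each element as an exponent of the corresponding prime:
  2^1 = 2
  3^4 = 81
Product = 2 * 81 = 162

162


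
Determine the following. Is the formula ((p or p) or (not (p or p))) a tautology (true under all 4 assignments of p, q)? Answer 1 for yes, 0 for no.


Check all 4 assignments:
p=0, q=0: 1
p=0, q=1: 1
p=1, q=0: 1
p=1, q=1: 1
Satisfying count = 4/4.
Tautology iff count = 4: yes.

1


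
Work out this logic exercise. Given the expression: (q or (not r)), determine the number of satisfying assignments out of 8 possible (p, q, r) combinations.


Check all 8 assignments:
p=0, q=0, r=0: 1
p=0, q=0, r=1: 0
p=0, q=1, r=0: 1
p=0, q=1, r=1: 1
p=1, q=0, r=0: 1
p=1, q=0, r=1: 0
p=1, q=1, r=0: 1
p=1, q=1, r=1: 1
Count of True = 6

6


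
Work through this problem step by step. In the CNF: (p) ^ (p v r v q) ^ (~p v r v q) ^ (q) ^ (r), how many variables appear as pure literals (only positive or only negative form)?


Check each variable for pure literal status:
p: mixed (not pure)
q: pure positive
r: pure positive
Pure literal count = 2

2


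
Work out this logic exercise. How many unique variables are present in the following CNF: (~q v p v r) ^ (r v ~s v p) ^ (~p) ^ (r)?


Identify each variable that appears in the formula.
Variables found: p, q, r, s
Count = 4

4


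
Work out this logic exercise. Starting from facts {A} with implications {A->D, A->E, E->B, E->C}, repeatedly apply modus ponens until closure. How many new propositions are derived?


Initial facts: {A}
Apply modus ponens to closure:
  A and A->D  =>  D
  A and A->E  =>  E
  E and E->B  =>  B
  E and E->C  =>  C
Final known: {A, B, C, D, E}
New propositions: {B, C, D, E}
Count = 4

4


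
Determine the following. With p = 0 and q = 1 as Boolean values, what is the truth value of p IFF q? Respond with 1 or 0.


p = 0, q = 1
Operation: p IFF q
Evaluate: 0 IFF 1 = 0

0


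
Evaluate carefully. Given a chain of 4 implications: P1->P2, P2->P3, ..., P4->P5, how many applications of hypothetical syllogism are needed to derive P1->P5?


With 4 implications in a chain connecting 5 propositions:
P1->P2, P2->P3, ..., P4->P5
Steps needed = (number of implications) - 1 = 4 - 1 = 3

3


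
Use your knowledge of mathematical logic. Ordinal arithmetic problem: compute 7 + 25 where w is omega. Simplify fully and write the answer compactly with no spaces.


Compute 7 + 25.
Ordinal + is associative but NOT commutative; for finite n>0, n + w = w but w + n stays w+n.
Both operands finite; ordinal + agrees with natural +: 7 + 25 = 32.
Result = 32

32


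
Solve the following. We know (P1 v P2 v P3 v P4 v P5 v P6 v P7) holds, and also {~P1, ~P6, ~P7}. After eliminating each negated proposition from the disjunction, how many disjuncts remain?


Original disjuncts (7): P1, P2, P3, P4, P5, P6, P7
Negated (eliminate): ~P1, ~P6, ~P7
Remaining disjuncts: P2, P3, P4, P5
Count = 7 - 3 = 4

4


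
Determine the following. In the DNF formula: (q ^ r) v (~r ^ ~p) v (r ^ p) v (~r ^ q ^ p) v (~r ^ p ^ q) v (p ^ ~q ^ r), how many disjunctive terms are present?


A DNF formula is a disjunction of terms (conjunctions).
Terms are separated by v.
Counting the disjuncts: 6 terms.

6


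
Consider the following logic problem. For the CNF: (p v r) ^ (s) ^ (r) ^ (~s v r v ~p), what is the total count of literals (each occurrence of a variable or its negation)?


Counting literals in each clause:
Clause 1: 2 literal(s)
Clause 2: 1 literal(s)
Clause 3: 1 literal(s)
Clause 4: 3 literal(s)
Total = 7

7


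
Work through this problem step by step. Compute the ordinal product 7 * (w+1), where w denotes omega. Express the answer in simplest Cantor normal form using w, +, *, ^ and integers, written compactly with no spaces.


Compute 7 * (w+1).
Ordinal * is associative and left-distributive over +, but NOT commutative; for finite n>1, n*w = w but w*n stays w*n.
By left-distributivity: 7 * (w+1) = 7*w + 7*1 = w + 7 = w+7.
Result = w+7

w+7


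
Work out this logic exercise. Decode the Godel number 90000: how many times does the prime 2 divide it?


Factorize 90000 by dividing by 2 repeatedly.
Division steps: 2 divides 90000 exactly 4 time(s).
Exponent of 2 = 4

4


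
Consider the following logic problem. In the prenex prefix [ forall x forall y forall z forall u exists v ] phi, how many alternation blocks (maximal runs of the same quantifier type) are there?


Quantifier-type sequence: A A A A E  (A=forall, E=exists)
Group into maximal same-type runs:
  Ax4 | Ex1
Number of blocks = 2

2


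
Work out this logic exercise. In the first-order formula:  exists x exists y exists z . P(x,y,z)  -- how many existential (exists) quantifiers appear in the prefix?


Quantifier prefix: exists x exists y exists z
Mark each quantifier type:
  E E E
Universal count = 0, Existential count = 3
Asked for existential (exists) quantifiers: 3

3


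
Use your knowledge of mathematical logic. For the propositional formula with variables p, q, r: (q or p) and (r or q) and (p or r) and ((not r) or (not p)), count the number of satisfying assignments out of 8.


Evaluate all 8 assignments for p, q, r:
p=0, q=0, r=0: 0
p=0, q=0, r=1: 0
p=0, q=1, r=0: 0
p=0, q=1, r=1: 1
p=1, q=0, r=0: 0
p=1, q=0, r=1: 0
p=1, q=1, r=0: 1
p=1, q=1, r=1: 0
Satisfying count = 2

2


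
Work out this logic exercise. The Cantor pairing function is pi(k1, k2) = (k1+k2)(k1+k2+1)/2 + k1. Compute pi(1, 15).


k1 + k2 = 16
(k1+k2)(k1+k2+1)/2 = 16 * 17 / 2 = 136
pi = 136 + 1 = 137

137


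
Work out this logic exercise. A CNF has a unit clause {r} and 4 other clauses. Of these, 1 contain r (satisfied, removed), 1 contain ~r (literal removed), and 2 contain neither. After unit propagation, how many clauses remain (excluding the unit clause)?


Satisfied (removed): 1
Shortened (remain): 1
Unchanged (remain): 2
Remaining = 1 + 2 = 3

3


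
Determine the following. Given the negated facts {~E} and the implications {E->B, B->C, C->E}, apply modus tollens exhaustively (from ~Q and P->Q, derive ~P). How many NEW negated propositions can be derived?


Initial negated facts: {~E}
Apply modus tollens to closure:
  ~E and C->E  =>  ~C
  ~C and B->C  =>  ~B
Final negated: {~B, ~C, ~E}
New negations: {~B, ~C}
Count = 2

2


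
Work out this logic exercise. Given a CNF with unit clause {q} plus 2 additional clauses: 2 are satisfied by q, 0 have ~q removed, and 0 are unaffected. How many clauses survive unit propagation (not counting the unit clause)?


Satisfied (removed): 2
Shortened (remain): 0
Unchanged (remain): 0
Remaining = 0 + 0 = 0

0


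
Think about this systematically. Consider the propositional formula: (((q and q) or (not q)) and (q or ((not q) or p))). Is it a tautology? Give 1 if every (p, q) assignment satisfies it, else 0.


Check all 4 assignments:
p=0, q=0: 1
p=0, q=1: 1
p=1, q=0: 1
p=1, q=1: 1
Satisfying count = 4/4.
Tautology iff count = 4: yes.

1


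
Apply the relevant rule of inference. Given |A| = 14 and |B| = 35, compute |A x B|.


The Cartesian product A x B contains all ordered pairs (a, b).
|A x B| = |A| * |B| = 14 * 35 = 490

490


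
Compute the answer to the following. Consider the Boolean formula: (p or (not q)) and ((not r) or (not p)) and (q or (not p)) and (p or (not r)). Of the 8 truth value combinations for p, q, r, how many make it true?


Evaluate all 8 assignments for p, q, r:
p=0, q=0, r=0: 1
p=0, q=0, r=1: 0
p=0, q=1, r=0: 0
p=0, q=1, r=1: 0
p=1, q=0, r=0: 0
p=1, q=0, r=1: 0
p=1, q=1, r=0: 1
p=1, q=1, r=1: 0
Satisfying count = 2

2


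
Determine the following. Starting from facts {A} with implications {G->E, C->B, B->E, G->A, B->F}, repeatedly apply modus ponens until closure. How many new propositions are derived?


Initial facts: {A}
Apply modus ponens to closure:
  (no implication fires)
Final known: {A}
New propositions: {(none)}
Count = 0

0


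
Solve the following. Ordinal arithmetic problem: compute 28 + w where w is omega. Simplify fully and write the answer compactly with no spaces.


Compute 28 + w.
Ordinal + is associative but NOT commutative; for finite n>0, n + w = w but w + n stays w+n.
Any finite left addend is absorbed by w on the right: 28 + w = w.
Result = w

w


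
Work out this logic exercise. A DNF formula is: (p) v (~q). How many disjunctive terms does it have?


A DNF formula is a disjunction of terms (conjunctions).
Terms are separated by v.
Counting the disjuncts: 2 terms.

2


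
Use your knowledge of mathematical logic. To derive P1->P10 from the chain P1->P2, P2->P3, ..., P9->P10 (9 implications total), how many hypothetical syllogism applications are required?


With 9 implications in a chain connecting 10 propositions:
P1->P2, P2->P3, ..., P9->P10
Steps needed = (number of implications) - 1 = 9 - 1 = 8

8


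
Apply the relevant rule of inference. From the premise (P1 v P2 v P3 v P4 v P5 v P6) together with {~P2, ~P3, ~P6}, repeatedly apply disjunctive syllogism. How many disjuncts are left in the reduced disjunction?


Original disjuncts (6): P1, P2, P3, P4, P5, P6
Negated (eliminate): ~P2, ~P3, ~P6
Remaining disjuncts: P1, P4, P5
Count = 6 - 3 = 3

3


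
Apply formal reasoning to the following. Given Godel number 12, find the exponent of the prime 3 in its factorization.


Factorize 12 by dividing by 3 repeatedly.
Division steps: 3 divides 12 exactly 1 time(s).
Exponent of 3 = 1

1


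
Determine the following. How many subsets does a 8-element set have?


The power set of a set with n elements has 2^n elements.
|P(S)| = 2^8 = 256

256


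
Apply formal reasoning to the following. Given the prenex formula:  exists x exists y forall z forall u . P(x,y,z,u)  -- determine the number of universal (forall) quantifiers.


Quantifier prefix: exists x exists y forall z forall u
Mark each quantifier type:
  E E U U
Universal count = 2, Existential count = 2
Asked for universal (forall) quantifiers: 2

2


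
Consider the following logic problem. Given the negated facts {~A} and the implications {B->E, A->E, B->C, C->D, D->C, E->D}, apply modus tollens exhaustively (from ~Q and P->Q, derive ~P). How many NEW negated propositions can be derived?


Initial negated facts: {~A}
Apply modus tollens to closure:
  (no implication fires)
Final negated: {~A}
New negations: {(none)}
Count = 0

0


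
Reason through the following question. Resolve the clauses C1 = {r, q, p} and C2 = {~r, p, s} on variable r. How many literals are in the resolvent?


Remove r from C1 and ~r from C2.
C1 remainder: {q, p}
C2 remainder: {p, s}
Union (resolvent): {p, q, s}
Resolvent has 3 literal(s).

3


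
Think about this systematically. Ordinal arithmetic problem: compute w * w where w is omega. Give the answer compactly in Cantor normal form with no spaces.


Compute w * w.
Ordinal * is associative and left-distributive over +, but NOT commutative; for finite n>1, n*w = w but w*n stays w*n.
w * w = w^2 by definition.
Result = w^2

w^2


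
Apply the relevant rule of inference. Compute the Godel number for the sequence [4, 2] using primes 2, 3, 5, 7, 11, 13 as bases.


Encode each element as an exponent of the corresponding prime:
  2^4 = 16
  3^2 = 9
Product = 16 * 9 = 144

144


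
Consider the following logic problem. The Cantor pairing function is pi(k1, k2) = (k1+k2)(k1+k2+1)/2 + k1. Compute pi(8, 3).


k1 + k2 = 11
(k1+k2)(k1+k2+1)/2 = 11 * 12 / 2 = 66
pi = 66 + 8 = 74

74


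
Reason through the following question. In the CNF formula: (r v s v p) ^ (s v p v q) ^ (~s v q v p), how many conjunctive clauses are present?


A CNF formula is a conjunction of clauses.
Clauses are separated by ^.
Counting the conjuncts: 3 clauses.

3


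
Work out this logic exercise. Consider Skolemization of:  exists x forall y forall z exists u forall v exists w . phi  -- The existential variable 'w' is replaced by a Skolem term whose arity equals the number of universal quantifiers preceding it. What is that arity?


Quantifier prefix: exists x forall y forall z exists u forall v exists w
'w' is existentially quantified at position 6.
Universal variables preceding it: y, z, v
Skolem function arity = 3

3


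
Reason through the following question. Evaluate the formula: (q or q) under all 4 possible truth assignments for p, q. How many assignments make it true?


Check all 4 assignments:
p=0, q=0: 0
p=0, q=1: 1
p=1, q=0: 0
p=1, q=1: 1
Count of True = 2

2


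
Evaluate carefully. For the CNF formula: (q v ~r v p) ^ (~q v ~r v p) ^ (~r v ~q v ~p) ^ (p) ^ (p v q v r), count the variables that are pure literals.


Check each variable for pure literal status:
p: mixed (not pure)
q: mixed (not pure)
r: mixed (not pure)
Pure literal count = 0

0


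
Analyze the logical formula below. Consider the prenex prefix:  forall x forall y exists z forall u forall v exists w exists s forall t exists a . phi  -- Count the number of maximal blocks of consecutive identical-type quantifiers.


Quantifier-type sequence: A A E A A E E A E  (A=forall, E=exists)
Group into maximal same-type runs:
  Ax2 | Ex1 | Ax2 | Ex2 | Ax1 | Ex1
Number of blocks = 6

6


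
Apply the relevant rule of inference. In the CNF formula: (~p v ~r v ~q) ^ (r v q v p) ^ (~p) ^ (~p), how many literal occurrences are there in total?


Counting literals in each clause:
Clause 1: 3 literal(s)
Clause 2: 3 literal(s)
Clause 3: 1 literal(s)
Clause 4: 1 literal(s)
Total = 8

8


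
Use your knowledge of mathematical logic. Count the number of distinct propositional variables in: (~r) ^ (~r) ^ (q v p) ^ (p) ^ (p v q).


Identify each variable that appears in the formula.
Variables found: p, q, r
Count = 3

3


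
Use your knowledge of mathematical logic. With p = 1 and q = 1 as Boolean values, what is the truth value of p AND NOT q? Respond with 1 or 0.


p = 1, q = 1
Operation: p AND NOT q
Evaluate: 1 AND NOT 1 = 0

0


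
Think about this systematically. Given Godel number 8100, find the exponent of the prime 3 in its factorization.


Factorize 8100 by dividing by 3 repeatedly.
Division steps: 3 divides 8100 exactly 4 time(s).
Exponent of 3 = 4

4


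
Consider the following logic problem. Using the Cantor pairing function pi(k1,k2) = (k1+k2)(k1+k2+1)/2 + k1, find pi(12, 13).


k1 + k2 = 25
(k1+k2)(k1+k2+1)/2 = 25 * 26 / 2 = 325
pi = 325 + 12 = 337

337


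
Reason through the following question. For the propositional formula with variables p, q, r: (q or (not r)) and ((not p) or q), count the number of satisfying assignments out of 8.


Evaluate all 8 assignments for p, q, r:
p=0, q=0, r=0: 1
p=0, q=0, r=1: 0
p=0, q=1, r=0: 1
p=0, q=1, r=1: 1
p=1, q=0, r=0: 0
p=1, q=0, r=1: 0
p=1, q=1, r=0: 1
p=1, q=1, r=1: 1
Satisfying count = 5

5


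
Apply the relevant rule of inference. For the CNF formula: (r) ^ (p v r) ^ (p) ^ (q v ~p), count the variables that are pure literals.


Check each variable for pure literal status:
p: mixed (not pure)
q: pure positive
r: pure positive
Pure literal count = 2

2


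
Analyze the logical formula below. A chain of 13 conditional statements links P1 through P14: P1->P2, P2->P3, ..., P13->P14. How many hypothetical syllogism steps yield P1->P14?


With 13 implications in a chain connecting 14 propositions:
P1->P2, P2->P3, ..., P13->P14
Steps needed = (number of implications) - 1 = 13 - 1 = 12

12


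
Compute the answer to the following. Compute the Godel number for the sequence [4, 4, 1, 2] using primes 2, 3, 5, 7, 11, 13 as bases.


Encode each element as an exponent of the corresponding prime:
  2^4 = 16
  3^4 = 81
  5^1 = 5
  7^2 = 49
Product = 16 * 81 * 5 * 49 = 317520

317520


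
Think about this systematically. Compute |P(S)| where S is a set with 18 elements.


The power set of a set with n elements has 2^n elements.
|P(S)| = 2^18 = 262144

262144


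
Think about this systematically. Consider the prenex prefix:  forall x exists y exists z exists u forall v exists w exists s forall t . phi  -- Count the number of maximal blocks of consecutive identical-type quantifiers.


Quantifier-type sequence: A E E E A E E A  (A=forall, E=exists)
Group into maximal same-type runs:
  Ax1 | Ex3 | Ax1 | Ex2 | Ax1
Number of blocks = 5

5


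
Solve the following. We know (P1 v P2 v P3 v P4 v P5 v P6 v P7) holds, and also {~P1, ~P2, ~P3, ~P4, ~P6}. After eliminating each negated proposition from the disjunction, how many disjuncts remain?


Original disjuncts (7): P1, P2, P3, P4, P5, P6, P7
Negated (eliminate): ~P1, ~P2, ~P3, ~P4, ~P6
Remaining disjuncts: P5, P7
Count = 7 - 5 = 2

2


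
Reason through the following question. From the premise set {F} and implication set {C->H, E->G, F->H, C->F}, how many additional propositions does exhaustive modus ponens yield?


Initial facts: {F}
Apply modus ponens to closure:
  F and F->H  =>  H
Final known: {F, H}
New propositions: {H}
Count = 1

1


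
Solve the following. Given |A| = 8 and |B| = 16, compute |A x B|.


The Cartesian product A x B contains all ordered pairs (a, b).
|A x B| = |A| * |B| = 8 * 16 = 128

128


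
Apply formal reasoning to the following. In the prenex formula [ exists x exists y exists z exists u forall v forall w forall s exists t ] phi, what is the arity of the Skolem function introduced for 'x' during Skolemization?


Quantifier prefix: exists x exists y exists z exists u forall v forall w forall s exists t
'x' is existentially quantified at position 1.
No universal quantifiers precede it.
Skolem function arity = 0 (a Skolem constant)

0


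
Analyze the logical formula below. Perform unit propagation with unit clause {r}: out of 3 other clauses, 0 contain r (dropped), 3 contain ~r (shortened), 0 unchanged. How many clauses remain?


Satisfied (removed): 0
Shortened (remain): 3
Unchanged (remain): 0
Remaining = 3 + 0 = 3

3


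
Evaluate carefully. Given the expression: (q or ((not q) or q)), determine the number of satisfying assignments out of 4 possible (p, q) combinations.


Check all 4 assignments:
p=0, q=0: 1
p=0, q=1: 1
p=1, q=0: 1
p=1, q=1: 1
Count of True = 4

4


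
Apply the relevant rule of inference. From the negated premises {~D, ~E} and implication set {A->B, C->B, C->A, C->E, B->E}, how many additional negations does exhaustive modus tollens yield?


Initial negated facts: {~D, ~E}
Apply modus tollens to closure:
  ~E and C->E  =>  ~C
  ~E and B->E  =>  ~B
  ~B and A->B  =>  ~A
Final negated: {~A, ~B, ~C, ~D, ~E}
New negations: {~A, ~B, ~C}
Count = 3

3


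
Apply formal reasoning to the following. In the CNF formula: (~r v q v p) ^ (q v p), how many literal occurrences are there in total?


Counting literals in each clause:
Clause 1: 3 literal(s)
Clause 2: 2 literal(s)
Total = 5

5


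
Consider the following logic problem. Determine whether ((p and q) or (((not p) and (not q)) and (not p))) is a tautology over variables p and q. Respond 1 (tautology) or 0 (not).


Check all 4 assignments:
p=0, q=0: 1
p=0, q=1: 0
p=1, q=0: 0
p=1, q=1: 1
Satisfying count = 2/4.
Tautology iff count = 4: no.

0


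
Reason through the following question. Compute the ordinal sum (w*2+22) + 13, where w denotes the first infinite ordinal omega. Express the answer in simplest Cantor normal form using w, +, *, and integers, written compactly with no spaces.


Compute (w*2+22) + 13.
Ordinal + is associative but NOT commutative; for finite n>0, n + w = w but w + n stays w+n.
By associativity: (w*2+22) + 13 = w*2 + (22+13) = w*2+35.
Result = w*2+35

w*2+35


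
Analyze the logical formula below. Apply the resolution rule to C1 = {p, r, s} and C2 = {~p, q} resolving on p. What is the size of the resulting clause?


Remove p from C1 and ~p from C2.
C1 remainder: {r, s}
C2 remainder: {q}
Union (resolvent): {q, r, s}
Resolvent has 3 literal(s).

3


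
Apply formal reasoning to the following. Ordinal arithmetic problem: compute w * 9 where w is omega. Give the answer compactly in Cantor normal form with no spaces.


Compute w * 9.
Ordinal * is associative and left-distributive over +, but NOT commutative; for finite n>1, n*w = w but w*n stays w*n.
w * 9 means 9 copies of w concatenated: w*9.
Result = w*9

w*9


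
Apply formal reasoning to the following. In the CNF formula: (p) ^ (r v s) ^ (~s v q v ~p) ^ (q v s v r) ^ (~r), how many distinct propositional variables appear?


Identify each variable that appears in the formula.
Variables found: p, q, r, s
Count = 4

4


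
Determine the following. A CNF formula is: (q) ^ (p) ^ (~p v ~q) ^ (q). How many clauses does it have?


A CNF formula is a conjunction of clauses.
Clauses are separated by ^.
Counting the conjuncts: 4 clauses.

4


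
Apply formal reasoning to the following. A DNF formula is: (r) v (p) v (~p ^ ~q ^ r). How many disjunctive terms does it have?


A DNF formula is a disjunction of terms (conjunctions).
Terms are separated by v.
Counting the disjuncts: 3 terms.

3


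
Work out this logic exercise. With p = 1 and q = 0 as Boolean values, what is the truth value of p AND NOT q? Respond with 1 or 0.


p = 1, q = 0
Operation: p AND NOT q
Evaluate: 1 AND NOT 0 = 1

1


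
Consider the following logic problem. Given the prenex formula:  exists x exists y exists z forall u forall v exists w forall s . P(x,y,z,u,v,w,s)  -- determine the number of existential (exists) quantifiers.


Quantifier prefix: exists x exists y exists z forall u forall v exists w forall s
Mark each quantifier type:
  E E E U U E U
Universal count = 3, Existential count = 4
Asked for existential (exists) quantifiers: 4

4


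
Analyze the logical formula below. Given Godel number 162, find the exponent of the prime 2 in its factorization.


Factorize 162 by dividing by 2 repeatedly.
Division steps: 2 divides 162 exactly 1 time(s).
Exponent of 2 = 1

1


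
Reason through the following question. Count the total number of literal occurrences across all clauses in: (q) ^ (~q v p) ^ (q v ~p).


Counting literals in each clause:
Clause 1: 1 literal(s)
Clause 2: 2 literal(s)
Clause 3: 2 literal(s)
Total = 5

5


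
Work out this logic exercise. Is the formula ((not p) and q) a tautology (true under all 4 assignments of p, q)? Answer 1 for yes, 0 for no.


Check all 4 assignments:
p=0, q=0: 0
p=0, q=1: 1
p=1, q=0: 0
p=1, q=1: 0
Satisfying count = 1/4.
Tautology iff count = 4: no.

0


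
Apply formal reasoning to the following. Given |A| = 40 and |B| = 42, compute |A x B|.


The Cartesian product A x B contains all ordered pairs (a, b).
|A x B| = |A| * |B| = 40 * 42 = 1680

1680


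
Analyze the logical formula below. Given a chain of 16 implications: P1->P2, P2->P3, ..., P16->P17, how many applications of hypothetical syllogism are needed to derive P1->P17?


With 16 implications in a chain connecting 17 propositions:
P1->P2, P2->P3, ..., P16->P17
Steps needed = (number of implications) - 1 = 16 - 1 = 15

15


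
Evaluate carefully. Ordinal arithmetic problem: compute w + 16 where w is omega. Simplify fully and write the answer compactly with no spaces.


Compute w + 16.
Ordinal + is associative but NOT commutative; for finite n>0, n + w = w but w + n stays w+n.
w + 16 is already in normal form (a successor ordinal beyond w).
Result = w+16

w+16


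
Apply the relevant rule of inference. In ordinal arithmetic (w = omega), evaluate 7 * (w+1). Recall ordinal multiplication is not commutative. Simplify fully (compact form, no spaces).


Compute 7 * (w+1).
Ordinal * is associative and left-distributive over +, but NOT commutative; for finite n>1, n*w = w but w*n stays w*n.
By left-distributivity: 7 * (w+1) = 7*w + 7*1 = w + 7 = w+7.
Result = w+7

w+7


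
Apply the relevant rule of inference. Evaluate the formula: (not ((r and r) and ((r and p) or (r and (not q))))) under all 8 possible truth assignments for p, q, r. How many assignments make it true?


Check all 8 assignments:
p=0, q=0, r=0: 1
p=0, q=0, r=1: 0
p=0, q=1, r=0: 1
p=0, q=1, r=1: 1
p=1, q=0, r=0: 1
p=1, q=0, r=1: 0
p=1, q=1, r=0: 1
p=1, q=1, r=1: 0
Count of True = 5

5


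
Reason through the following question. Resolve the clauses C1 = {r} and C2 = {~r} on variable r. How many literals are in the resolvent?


Remove r from C1 and ~r from C2.
C1 remainder: {}
C2 remainder: {}
Union (resolvent): {} (empty clause)
Resolvent has 0 literal(s).

0


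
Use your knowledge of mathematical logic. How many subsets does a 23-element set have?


The power set of a set with n elements has 2^n elements.
|P(S)| = 2^23 = 8388608

8388608


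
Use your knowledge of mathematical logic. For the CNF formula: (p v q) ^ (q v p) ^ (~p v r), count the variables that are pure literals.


Check each variable for pure literal status:
p: mixed (not pure)
q: pure positive
r: pure positive
Pure literal count = 2

2


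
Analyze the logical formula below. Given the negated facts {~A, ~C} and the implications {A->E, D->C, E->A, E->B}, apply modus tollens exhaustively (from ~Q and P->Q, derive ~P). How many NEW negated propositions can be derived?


Initial negated facts: {~A, ~C}
Apply modus tollens to closure:
  ~C and D->C  =>  ~D
  ~A and E->A  =>  ~E
Final negated: {~A, ~C, ~D, ~E}
New negations: {~D, ~E}
Count = 2

2


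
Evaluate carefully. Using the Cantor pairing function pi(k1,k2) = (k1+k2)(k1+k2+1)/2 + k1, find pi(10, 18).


k1 + k2 = 28
(k1+k2)(k1+k2+1)/2 = 28 * 29 / 2 = 406
pi = 406 + 10 = 416

416


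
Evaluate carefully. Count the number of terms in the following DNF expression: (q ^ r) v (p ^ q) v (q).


A DNF formula is a disjunction of terms (conjunctions).
Terms are separated by v.
Counting the disjuncts: 3 terms.

3


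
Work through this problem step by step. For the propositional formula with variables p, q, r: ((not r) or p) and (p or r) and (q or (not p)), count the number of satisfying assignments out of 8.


Evaluate all 8 assignments for p, q, r:
p=0, q=0, r=0: 0
p=0, q=0, r=1: 0
p=0, q=1, r=0: 0
p=0, q=1, r=1: 0
p=1, q=0, r=0: 0
p=1, q=0, r=1: 0
p=1, q=1, r=0: 1
p=1, q=1, r=1: 1
Satisfying count = 2

2


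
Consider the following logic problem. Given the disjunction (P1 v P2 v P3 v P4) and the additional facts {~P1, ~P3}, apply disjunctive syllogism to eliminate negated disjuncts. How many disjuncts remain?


Original disjuncts (4): P1, P2, P3, P4
Negated (eliminate): ~P1, ~P3
Remaining disjuncts: P2, P4
Count = 4 - 2 = 2

2


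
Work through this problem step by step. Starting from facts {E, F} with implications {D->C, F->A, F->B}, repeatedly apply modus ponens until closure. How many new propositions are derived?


Initial facts: {E, F}
Apply modus ponens to closure:
  F and F->A  =>  A
  F and F->B  =>  B
Final known: {A, B, E, F}
New propositions: {A, B}
Count = 2

2


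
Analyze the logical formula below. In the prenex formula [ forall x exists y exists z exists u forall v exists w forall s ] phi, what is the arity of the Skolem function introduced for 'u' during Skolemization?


Quantifier prefix: forall x exists y exists z exists u forall v exists w forall s
'u' is existentially quantified at position 4.
Universal variables preceding it: x
Skolem function arity = 1

1


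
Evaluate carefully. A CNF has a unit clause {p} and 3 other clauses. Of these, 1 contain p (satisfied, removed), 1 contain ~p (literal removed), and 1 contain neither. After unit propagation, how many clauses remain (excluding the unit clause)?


Satisfied (removed): 1
Shortened (remain): 1
Unchanged (remain): 1
Remaining = 1 + 1 = 2

2


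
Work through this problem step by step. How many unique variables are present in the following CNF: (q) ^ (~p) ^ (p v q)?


Identify each variable that appears in the formula.
Variables found: p, q
Count = 2

2


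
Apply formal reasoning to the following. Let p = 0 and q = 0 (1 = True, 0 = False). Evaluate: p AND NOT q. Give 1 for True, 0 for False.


p = 0, q = 0
Operation: p AND NOT q
Evaluate: 0 AND NOT 0 = 0

0


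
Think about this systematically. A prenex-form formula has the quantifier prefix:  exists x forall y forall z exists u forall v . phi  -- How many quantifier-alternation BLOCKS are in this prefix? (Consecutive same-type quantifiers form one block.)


Quantifier-type sequence: E A A E A  (A=forall, E=exists)
Group into maximal same-type runs:
  Ex1 | Ax2 | Ex1 | Ax1
Number of blocks = 4

4


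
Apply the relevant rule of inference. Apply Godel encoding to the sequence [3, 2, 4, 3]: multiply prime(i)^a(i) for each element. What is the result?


Encode each element as an exponent of the corresponding prime:
  2^3 = 8
  3^2 = 9
  5^4 = 625
  7^3 = 343
Product = 8 * 9 * 625 * 343 = 15435000

15435000


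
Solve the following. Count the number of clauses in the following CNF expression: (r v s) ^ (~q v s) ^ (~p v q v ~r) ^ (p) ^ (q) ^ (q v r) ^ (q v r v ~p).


A CNF formula is a conjunction of clauses.
Clauses are separated by ^.
Counting the conjuncts: 7 clauses.

7


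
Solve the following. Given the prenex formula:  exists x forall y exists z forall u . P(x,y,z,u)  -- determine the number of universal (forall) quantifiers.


Quantifier prefix: exists x forall y exists z forall u
Mark each quantifier type:
  E U E U
Universal count = 2, Existential count = 2
Asked for universal (forall) quantifiers: 2

2


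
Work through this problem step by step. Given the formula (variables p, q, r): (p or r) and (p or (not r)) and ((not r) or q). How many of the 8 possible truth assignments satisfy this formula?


Evaluate all 8 assignments for p, q, r:
p=0, q=0, r=0: 0
p=0, q=0, r=1: 0
p=0, q=1, r=0: 0
p=0, q=1, r=1: 0
p=1, q=0, r=0: 1
p=1, q=0, r=1: 0
p=1, q=1, r=0: 1
p=1, q=1, r=1: 1
Satisfying count = 3

3
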